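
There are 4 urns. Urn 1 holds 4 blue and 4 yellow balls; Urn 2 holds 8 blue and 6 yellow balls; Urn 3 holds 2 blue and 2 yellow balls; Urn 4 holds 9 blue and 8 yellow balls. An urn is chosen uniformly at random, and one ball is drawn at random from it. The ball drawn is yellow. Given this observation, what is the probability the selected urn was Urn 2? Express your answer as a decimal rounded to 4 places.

Tabulate prior·likelihood by source: [1] prior 0.25, lik 0.5, product 0.1250; [2] prior 0.25, lik 0.4286, product 0.1071; [3] prior 0.25, lik 0.5, product 0.1250; [4] prior 0.25, lik 0.4706, product 0.1176.
Normalizing constant = 0.47479; the posterior for Urn 2 is its product over the sum, 0.1071/0.47479 = 0.2257.

Posterior probability ≈ 0.2257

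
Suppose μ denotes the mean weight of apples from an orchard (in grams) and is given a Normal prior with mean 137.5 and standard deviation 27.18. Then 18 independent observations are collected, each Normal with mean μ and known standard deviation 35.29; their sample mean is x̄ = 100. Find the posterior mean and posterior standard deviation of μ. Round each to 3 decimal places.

Posterior mean ≈ 103.211; posterior SD ≈ 7.954

Prior precision 1/τ₀² = 1/27.18² = 0.00135363; data precision n/σ² = 18/35.29² = 0.0144534.
Posterior precision = 0.00135363 + 0.0144534 = 0.0158070, giving posterior SD = 1/√0.0158070 = 7.954.
Posterior mean = (0.00135363·137.5 + 0.0144534·100) / 0.0158070 = 103.211.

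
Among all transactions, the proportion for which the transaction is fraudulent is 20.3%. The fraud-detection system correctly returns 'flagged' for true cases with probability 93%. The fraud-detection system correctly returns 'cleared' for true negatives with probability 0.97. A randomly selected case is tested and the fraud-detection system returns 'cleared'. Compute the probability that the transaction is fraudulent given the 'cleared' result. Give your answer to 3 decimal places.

P(H | E) ≈ 0.018

Let H be the event that the transaction is fraudulent. P(H) = 0.203, so P(¬H) = 0.797. With E the 'cleared' result, P(E|H) = 0.07 and P(E|¬H) = 0.97.
P(E) = 0.07·0.203 + 0.97·0.797 = 0.014210 + 0.77309 = 0.78730.
By Bayes' theorem, P(H|E) = 0.014210 / 0.78730 = 0.018.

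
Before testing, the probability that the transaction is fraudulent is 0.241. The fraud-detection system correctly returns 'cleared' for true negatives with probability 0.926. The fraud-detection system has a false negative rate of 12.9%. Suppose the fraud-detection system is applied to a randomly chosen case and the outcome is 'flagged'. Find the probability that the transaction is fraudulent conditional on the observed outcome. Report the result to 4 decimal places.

P(H | E) ≈ 0.7889

Let H be the event that the transaction is fraudulent. P(H) = 0.241, so P(¬H) = 0.759. With E the 'flagged' result, P(E|H) = 0.871 and P(E|¬H) = 0.074.
P(E) = 0.871·0.241 + 0.074·0.759 = 0.20991 + 0.056166 = 0.26608.
By Bayes' theorem, P(H|E) = 0.20991 / 0.26608 = 0.7889.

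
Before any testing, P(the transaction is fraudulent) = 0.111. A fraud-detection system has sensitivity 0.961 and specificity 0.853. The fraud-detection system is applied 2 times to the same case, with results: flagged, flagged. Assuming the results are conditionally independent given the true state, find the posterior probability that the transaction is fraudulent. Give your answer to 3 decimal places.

Let H be the event that the transaction is fraudulent; start with P(H) = 0.111. P('flagged'|H) = 0.961, P('flagged'|¬H) = 0.147.
Update on result 1 ('flagged'): P(H) ← 0.961·0.1110 / (0.961·0.1110 + 0.147·0.8890) = 0.10667/0.23735 = 0.4494.
Update on result 2 ('flagged'): P(H) ← 0.961·0.4494 / (0.961·0.4494 + 0.147·0.5506) = 0.43189/0.51283 = 0.8422.

Posterior P(H) ≈ 0.842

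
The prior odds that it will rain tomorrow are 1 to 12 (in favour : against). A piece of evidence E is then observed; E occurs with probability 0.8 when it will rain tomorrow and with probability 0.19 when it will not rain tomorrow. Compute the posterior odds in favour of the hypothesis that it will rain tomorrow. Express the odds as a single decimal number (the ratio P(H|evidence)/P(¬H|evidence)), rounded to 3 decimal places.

Posterior odds ≈ 0.351

Prior odds = 1/12 = 0.083333. In log-odds, ln(0.083333) = -2.4849.
Add log likelihood ratio: ln(4.2105) = 1.4376.
Posterior log-odds = -1.0473, so posterior odds = exp(-1.0473) = 0.35088.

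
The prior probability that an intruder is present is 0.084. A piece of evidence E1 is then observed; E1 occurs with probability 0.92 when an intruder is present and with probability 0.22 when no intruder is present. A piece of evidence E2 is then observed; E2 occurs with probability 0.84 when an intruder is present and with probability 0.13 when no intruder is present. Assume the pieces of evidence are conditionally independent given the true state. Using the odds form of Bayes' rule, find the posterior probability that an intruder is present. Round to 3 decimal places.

Posterior probability ≈ 0.712

Prior odds = 0.084/(1−0.084) = 0.091703.
Likelihood ratio for E1 = 0.92/0.22 = 4.1818.
Likelihood ratio for E2 = 0.84/0.13 = 6.4615.
Posterior odds = prior odds × LR₁ × LR₂ = 2.4779.
Posterior probability = odds/(1+odds) = 2.4779/3.4779 = 0.712.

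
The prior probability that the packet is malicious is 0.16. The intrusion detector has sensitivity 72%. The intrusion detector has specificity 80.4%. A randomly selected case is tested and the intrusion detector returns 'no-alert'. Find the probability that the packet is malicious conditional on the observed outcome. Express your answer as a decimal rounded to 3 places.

P(H | E) ≈ 0.062

Write H for 'the packet is malicious'. Prior odds H:¬H = 0.16/0.84 = 0.19048. For the 'no-alert' outcome, the likelihood ratio is 0.28/0.804 = 0.34826.
Posterior odds = 0.19048 × 0.34826 = 0.066335, so P(H|E) = 0.066335/(1+0.066335) = 0.062.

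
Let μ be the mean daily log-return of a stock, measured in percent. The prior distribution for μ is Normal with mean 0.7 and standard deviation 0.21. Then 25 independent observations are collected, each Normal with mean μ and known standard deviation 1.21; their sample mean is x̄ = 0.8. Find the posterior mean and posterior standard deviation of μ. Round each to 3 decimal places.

With known σ, the Normal prior is conjugate. Weight on the data is w = (n/σ²)/(n/σ² + 1/τ₀²) = 17.0753/(17.0753+22.6757) = 0.42956.
Posterior mean = w·x̄ + (1−w)·μ₀ = 0.42956·0.8 + 0.57044·0.7 = 0.743. Posterior variance = 1/(17.0753+22.6757) = 0.0251566, so SD = 0.159.

Posterior mean ≈ 0.743; posterior SD ≈ 0.159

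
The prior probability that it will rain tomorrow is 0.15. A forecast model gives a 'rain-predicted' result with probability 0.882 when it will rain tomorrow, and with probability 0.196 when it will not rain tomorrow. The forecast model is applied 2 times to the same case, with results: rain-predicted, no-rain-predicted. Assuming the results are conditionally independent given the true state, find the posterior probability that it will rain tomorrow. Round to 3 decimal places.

Posterior P(H) ≈ 0.104

Let H be the event that it will rain tomorrow; start with P(H) = 0.15. P('rain-predicted'|H) = 0.882, P('rain-predicted'|¬H) = 0.196.
Update on result 1 ('rain-predicted'): P(H) ← 0.882·0.1500 / (0.882·0.1500 + 0.196·0.8500) = 0.13230/0.29890 = 0.4426.
Update on result 2 ('no-rain-predicted'): P(H) ← 0.118·0.4426 / (0.118·0.4426 + 0.804·0.5574) = 0.052230/0.50036 = 0.1044.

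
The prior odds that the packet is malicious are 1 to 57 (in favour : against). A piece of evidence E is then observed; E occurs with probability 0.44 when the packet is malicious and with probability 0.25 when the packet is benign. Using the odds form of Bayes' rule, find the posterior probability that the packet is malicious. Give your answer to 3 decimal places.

Posterior probability ≈ 0.030

Prior odds = 1/57 = 0.017544.
Likelihood ratio for E = 0.44/0.25 = 1.7600.
Posterior odds = prior odds × LR = 0.030877.
Posterior probability = odds/(1+odds) = 0.030877/1.0309 = 0.030.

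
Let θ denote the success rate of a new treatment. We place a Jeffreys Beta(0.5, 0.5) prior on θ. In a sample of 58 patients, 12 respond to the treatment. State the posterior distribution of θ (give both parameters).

Posterior: Beta(12.5, 46.5)

Observing 12 successes and 46 failures updates Beta(0.5, 0.5) by adding the success and failure counts to the two shape parameters: α = 0.5+12 = 12.5, β = 0.5+46 = 46.5.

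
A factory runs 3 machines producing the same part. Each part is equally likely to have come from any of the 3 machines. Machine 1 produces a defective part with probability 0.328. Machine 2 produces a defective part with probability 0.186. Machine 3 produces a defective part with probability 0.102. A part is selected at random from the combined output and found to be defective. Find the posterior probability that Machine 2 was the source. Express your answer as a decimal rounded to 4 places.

P(defective|M1) = 0.328; P(defective|M2) = 0.186; P(defective|M3) = 0.102.
Prior × likelihood for each source: 0.333333·0.328=0.1093, 0.333333·0.186=0.06200, 0.333333·0.102=0.03400. Summing gives P(defective) = 0.20533.
P(Machine 2 | defective) = 0.06200 / 0.20533 = 0.3019.

Posterior probability ≈ 0.3019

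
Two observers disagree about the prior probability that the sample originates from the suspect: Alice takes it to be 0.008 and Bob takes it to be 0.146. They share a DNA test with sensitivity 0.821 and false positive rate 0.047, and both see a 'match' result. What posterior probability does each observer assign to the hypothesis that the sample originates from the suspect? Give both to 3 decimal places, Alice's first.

Alice: 0.123; Bob: 0.749

P('+'|H) = 0.821, P('+'|¬H) = 0.047.
Alice: numerator 0.821·0.008 = 0.0065680; evidence = 0.0065680+0.047·0.992 = 0.053192; posterior = 0.123.
Bob: numerator 0.821·0.146 = 0.11987; evidence = 0.11987+0.047·0.854 = 0.16000; posterior = 0.749.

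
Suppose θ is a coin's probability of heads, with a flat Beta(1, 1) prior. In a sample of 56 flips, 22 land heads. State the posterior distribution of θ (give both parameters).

Observing 22 successes and 34 failures updates Beta(1, 1) by adding the success and failure counts to the two shape parameters: α = 1+22 = 23, β = 1+34 = 35.

Posterior: Beta(23, 35)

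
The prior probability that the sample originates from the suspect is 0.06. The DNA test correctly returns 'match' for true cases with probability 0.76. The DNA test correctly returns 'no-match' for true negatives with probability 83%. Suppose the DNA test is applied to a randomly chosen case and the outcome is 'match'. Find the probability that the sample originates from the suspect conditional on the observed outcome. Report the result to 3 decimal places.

Let H be the event that the sample originates from the suspect. P(H) = 0.06, so P(¬H) = 0.94. With E the 'match' result, P(E|H) = 0.76 and P(E|¬H) = 0.17.
P(E) = 0.76·0.06 + 0.17·0.94 = 0.045600 + 0.15980 = 0.20540.
By Bayes' theorem, P(H|E) = 0.045600 / 0.20540 = 0.222.

P(H | E) ≈ 0.222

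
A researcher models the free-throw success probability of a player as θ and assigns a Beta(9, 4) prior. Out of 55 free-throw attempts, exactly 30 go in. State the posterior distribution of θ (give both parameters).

Posterior: Beta(39, 29)

The binomial likelihood is conjugate to the Beta prior: with 30 successes and 25 failures, the posterior is Beta(9+30, 4+25) = Beta(39, 29).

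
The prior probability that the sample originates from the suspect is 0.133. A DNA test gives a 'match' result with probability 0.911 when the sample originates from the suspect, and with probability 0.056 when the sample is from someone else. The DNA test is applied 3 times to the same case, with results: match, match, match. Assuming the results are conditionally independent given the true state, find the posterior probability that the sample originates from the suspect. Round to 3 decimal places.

With H the event that the sample originates from the suspect, the joint likelihood of the observed sequence is P(data|H) = 0.911·0.911·0.911 = 0.75606 and P(data|¬H) = 0.056·0.056·0.056 = 0.00017562.
Bayes: P(H|data) = 0.133·0.75606 / (0.133·0.75606 + 0.867·0.00017562) = 0.10056/0.10071 = 0.9985.

Posterior P(H) ≈ 0.998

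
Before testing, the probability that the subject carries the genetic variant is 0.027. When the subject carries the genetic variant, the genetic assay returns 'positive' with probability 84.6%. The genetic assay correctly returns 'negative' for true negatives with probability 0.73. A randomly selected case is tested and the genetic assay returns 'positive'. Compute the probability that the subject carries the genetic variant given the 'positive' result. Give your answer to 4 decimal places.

Let H be the event that the subject carries the genetic variant. P(H) = 0.027, so P(¬H) = 0.973. With E the 'positive' result, P(E|H) = 0.846 and P(E|¬H) = 0.27.
P(E) = 0.846·0.027 + 0.27·0.973 = 0.022842 + 0.26271 = 0.28555.
By Bayes' theorem, P(H|E) = 0.022842 / 0.28555 = 0.0800.

P(H | E) ≈ 0.0800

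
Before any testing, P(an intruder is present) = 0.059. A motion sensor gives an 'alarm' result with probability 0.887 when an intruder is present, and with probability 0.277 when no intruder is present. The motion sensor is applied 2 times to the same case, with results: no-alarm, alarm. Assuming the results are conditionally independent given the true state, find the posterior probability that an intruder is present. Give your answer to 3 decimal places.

Posterior P(H) ≈ 0.030

Let H be the event that an intruder is present; start with P(H) = 0.059. P('alarm'|H) = 0.887, P('alarm'|¬H) = 0.277.
Update on result 1 ('no-alarm'): P(H) ← 0.113·0.0590 / (0.113·0.0590 + 0.723·0.9410) = 0.0066670/0.68701 = 0.0097.
Update on result 2 ('alarm'): P(H) ← 0.887·0.0097 / (0.887·0.0097 + 0.277·0.9903) = 0.0086078/0.28292 = 0.0304.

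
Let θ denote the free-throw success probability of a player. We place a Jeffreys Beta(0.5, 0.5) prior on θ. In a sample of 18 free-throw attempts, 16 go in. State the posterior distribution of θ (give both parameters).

The binomial likelihood is conjugate to the Beta prior: with 16 successes and 2 failures, the posterior is Beta(0.5+16, 0.5+2) = Beta(16.5, 2.5).

Posterior: Beta(16.5, 2.5)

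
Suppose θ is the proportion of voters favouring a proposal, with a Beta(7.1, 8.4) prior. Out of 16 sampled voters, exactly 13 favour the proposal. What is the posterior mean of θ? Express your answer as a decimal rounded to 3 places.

Observing 13 successes and 3 failures updates Beta(7.1, 8.4) by adding the success and failure counts to the two shape parameters: α = 7.1+13 = 20.1, β = 8.4+3 = 11.4.
Posterior mean = α/(α+β) = 20.1/31.5 = 0.638.

Posterior mean ≈ 0.638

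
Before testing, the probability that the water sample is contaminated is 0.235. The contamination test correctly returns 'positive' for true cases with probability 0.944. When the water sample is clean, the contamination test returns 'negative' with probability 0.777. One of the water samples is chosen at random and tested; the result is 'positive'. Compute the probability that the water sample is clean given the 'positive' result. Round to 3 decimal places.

Write H for 'the water sample is contaminated'. Prior odds H:¬H = 0.235/0.765 = 0.30719. For the 'positive' outcome, the likelihood ratio is 0.944/0.223 = 4.2332.
Posterior odds = 0.30719 × 4.2332 = 1.3004, so P(H|E) = 1.3004/(1+1.3004) = 0.565. Then P(¬H|E) = 1 − 0.565 = 0.435.

P(¬H | E) ≈ 0.435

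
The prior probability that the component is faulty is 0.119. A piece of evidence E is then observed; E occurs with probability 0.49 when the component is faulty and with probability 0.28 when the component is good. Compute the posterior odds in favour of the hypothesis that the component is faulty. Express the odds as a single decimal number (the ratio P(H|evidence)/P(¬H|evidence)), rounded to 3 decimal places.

Posterior odds ≈ 0.236

Prior odds = 0.119/(1−0.119) = 0.13507.
Likelihood ratio for E = 0.49/0.28 = 1.7500.
Posterior odds = prior odds × LR = 0.23638.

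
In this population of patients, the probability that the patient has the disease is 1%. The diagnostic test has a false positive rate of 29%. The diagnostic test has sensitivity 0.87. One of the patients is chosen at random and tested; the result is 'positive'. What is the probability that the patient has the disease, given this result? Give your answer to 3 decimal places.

Let H be the event that the patient has the disease. P(H) = 0.01, so P(¬H) = 0.99. With E the 'positive' result, P(E|H) = 0.87 and P(E|¬H) = 0.29.
P(E) = 0.87·0.01 + 0.29·0.99 = 0.0087000 + 0.28710 = 0.29580.
By Bayes' theorem, P(H|E) = 0.0087000 / 0.29580 = 0.029.

P(H | E) ≈ 0.029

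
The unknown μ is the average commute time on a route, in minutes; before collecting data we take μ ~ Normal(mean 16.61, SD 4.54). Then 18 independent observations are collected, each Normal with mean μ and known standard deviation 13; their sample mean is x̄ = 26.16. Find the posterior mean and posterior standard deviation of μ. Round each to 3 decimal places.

Posterior mean ≈ 23.171; posterior SD ≈ 2.540

With known σ, the Normal prior is conjugate. Weight on the data is w = (n/σ²)/(n/σ² + 1/τ₀²) = 0.106509/(0.106509+0.0485164) = 0.68704.
Posterior mean = w·x̄ + (1−w)·μ₀ = 0.68704·26.16 + 0.31296·16.61 = 23.171. Posterior variance = 1/(0.106509+0.0485164) = 6.45056, so SD = 2.540.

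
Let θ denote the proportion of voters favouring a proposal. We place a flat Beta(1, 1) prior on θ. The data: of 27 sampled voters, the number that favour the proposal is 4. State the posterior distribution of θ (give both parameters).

The binomial likelihood is conjugate to the Beta prior: with 4 successes and 23 failures, the posterior is Beta(1+4, 1+23) = Beta(5, 24).

Posterior: Beta(5, 24)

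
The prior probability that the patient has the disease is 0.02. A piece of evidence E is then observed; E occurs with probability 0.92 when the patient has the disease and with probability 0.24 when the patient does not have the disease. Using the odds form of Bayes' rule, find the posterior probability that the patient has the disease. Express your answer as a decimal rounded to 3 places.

Prior odds = 0.02/(1−0.02) = 0.020408. In log-odds, ln(0.020408) = -3.8918.
Add log likelihood ratio: ln(3.8333) = 1.3437.
Posterior log-odds = -2.5481, so posterior odds = exp(-2.5481) = 0.078231. Converting, P(H|E) = 0.078231/1.0782 = 0.073.

Posterior probability ≈ 0.073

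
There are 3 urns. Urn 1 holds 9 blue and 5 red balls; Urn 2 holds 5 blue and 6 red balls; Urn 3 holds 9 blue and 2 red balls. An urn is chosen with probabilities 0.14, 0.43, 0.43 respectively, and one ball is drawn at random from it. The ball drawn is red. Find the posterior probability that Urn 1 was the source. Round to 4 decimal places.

Posterior probability ≈ 0.1378

P(red|Urn 1) = 0.3571; P(red|Urn 2) = 0.5455; P(red|Urn 3) = 0.1818.
Prior × likelihood for each source: 0.14·0.3571=0.05000, 0.43·0.5455=0.2345, 0.43·0.1818=0.07818. Summing gives P(red) = 0.36273.
P(Urn 1 | red) = 0.05000 / 0.36273 = 0.1378.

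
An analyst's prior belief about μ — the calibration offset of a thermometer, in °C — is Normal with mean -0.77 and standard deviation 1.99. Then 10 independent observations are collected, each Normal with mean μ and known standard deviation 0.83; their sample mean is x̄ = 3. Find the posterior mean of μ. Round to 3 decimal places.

With known σ, the Normal prior is conjugate. Weight on the data is w = (n/σ²)/(n/σ² + 1/τ₀²) = 14.5159/(14.5159+0.252519) = 0.98290.
Posterior mean = w·x̄ + (1−w)·μ₀ = 0.98290·3 + 0.017099·-0.77 = 2.936.

Posterior mean ≈ 2.936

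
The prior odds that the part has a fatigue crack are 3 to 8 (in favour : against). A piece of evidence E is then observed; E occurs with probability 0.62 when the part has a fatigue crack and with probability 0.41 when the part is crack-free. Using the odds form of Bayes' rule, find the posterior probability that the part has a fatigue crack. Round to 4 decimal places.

Posterior probability ≈ 0.3619

Prior odds = 3/8 = 0.37500.
Likelihood ratio for E = 0.62/0.41 = 1.5122.
Posterior odds = prior odds × LR = 0.56707.
Posterior probability = odds/(1+odds) = 0.56707/1.5671 = 0.3619.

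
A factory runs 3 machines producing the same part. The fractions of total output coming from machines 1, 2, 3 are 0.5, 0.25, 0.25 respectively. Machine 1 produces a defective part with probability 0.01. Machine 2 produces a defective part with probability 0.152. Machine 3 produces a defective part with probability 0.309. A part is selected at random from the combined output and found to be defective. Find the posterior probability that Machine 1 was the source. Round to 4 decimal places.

Posterior probability ≈ 0.0416

Tabulate prior·likelihood by source: [1] prior 0.5, lik 0.01, product 0.005000; [2] prior 0.25, lik 0.152, product 0.03800; [3] prior 0.25, lik 0.309, product 0.07725.
Normalizing constant = 0.12025; the posterior for Machine 1 is its product over the sum, 0.005000/0.12025 = 0.0416.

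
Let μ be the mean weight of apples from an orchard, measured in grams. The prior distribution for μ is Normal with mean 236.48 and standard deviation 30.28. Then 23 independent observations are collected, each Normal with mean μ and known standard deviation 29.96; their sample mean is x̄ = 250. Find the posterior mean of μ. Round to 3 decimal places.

Prior precision 1/τ₀² = 1/30.28² = 0.00109066; data precision n/σ² = 23/29.96² = 0.0256238.
Posterior precision = 0.00109066 + 0.0256238 = 0.0267145.
Posterior mean = (0.00109066·236.48 + 0.0256238·250) / 0.0267145 = 249.448.

Posterior mean ≈ 249.448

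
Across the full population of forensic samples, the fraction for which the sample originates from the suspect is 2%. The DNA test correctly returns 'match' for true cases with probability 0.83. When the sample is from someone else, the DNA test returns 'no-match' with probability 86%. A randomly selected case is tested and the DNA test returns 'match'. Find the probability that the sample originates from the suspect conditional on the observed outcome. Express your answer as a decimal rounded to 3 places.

Let H be the event that the sample originates from the suspect. P(H) = 0.02, so P(¬H) = 0.98. With E the 'match' result, P(E|H) = 0.83 and P(E|¬H) = 0.14.
P(E) = 0.83·0.02 + 0.14·0.98 = 0.016600 + 0.13720 = 0.15380.
By Bayes' theorem, P(H|E) = 0.016600 / 0.15380 = 0.108.

P(H | E) ≈ 0.108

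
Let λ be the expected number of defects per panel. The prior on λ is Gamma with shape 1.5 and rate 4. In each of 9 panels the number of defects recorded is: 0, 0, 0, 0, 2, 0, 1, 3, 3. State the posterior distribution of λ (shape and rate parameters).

Posterior: Gamma(shape=10.5, rate=13)

Total count ∑xᵢ = 9 over n = 9 panels.
Gamma is conjugate to the Poisson likelihood: posterior is Gamma(shape = 1.5+9 = 10.5, rate = 4+9 = 13).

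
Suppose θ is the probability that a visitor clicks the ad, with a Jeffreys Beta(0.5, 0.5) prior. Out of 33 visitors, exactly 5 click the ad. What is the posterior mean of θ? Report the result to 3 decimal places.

Observing 5 successes and 28 failures updates Beta(0.5, 0.5) by adding the success and failure counts to the two shape parameters: α = 0.5+5 = 5.5, β = 0.5+28 = 28.5.
Posterior mean = α/(α+β) = 5.5/34 = 0.162.

Posterior mean ≈ 0.162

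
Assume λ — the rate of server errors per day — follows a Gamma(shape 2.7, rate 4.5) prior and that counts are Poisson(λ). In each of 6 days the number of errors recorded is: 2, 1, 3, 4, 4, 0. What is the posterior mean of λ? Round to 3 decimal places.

Posterior mean ≈ 1.590

The Poisson likelihood adds the total count to the shape and the number of exposure periods to the rate. Here ∑xᵢ = 14 and n = 6, so shape 2.7→16.7 and rate 4.5→10.5.
Posterior mean = shape/rate = 16.7/10.5 = 1.590.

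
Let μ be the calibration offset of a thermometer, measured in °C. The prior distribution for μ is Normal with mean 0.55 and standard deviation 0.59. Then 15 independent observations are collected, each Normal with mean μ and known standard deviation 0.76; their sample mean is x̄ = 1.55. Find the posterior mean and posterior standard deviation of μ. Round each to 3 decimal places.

Posterior mean ≈ 1.450; posterior SD ≈ 0.186

Prior precision 1/τ₀² = 1/0.59² = 2.87274; data precision n/σ² = 15/0.76² = 25.9695.
Posterior precision = 2.87274 + 25.9695 = 28.8423, giving posterior SD = 1/√28.8423 = 0.186.
Posterior mean = (2.87274·0.55 + 25.9695·1.55) / 28.8423 = 1.450.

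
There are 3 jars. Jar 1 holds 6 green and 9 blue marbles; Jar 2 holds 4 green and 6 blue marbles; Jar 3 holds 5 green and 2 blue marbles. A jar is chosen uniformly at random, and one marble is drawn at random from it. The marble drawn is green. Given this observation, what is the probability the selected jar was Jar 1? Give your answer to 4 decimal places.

Posterior probability ≈ 0.2642

P(green|Jar 1) = 0.4; P(green|Jar 2) = 0.4; P(green|Jar 3) = 0.7143.
Prior × likelihood for each source: 0.333333·0.4=0.1333, 0.333333·0.4=0.1333, 0.333333·0.7143=0.2381. Summing gives P(green) = 0.50476.
P(Jar 1 | green) = 0.1333 / 0.50476 = 0.2642.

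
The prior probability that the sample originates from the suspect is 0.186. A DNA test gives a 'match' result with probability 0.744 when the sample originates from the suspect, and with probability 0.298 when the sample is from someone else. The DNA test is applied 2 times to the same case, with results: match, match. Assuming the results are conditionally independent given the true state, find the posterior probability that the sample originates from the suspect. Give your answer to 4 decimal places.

With H the event that the sample originates from the suspect, the joint likelihood of the observed sequence is P(data|H) = 0.744·0.744 = 0.55354 and P(data|¬H) = 0.298·0.298 = 0.088804.
Bayes: P(H|data) = 0.186·0.55354 / (0.186·0.55354 + 0.814·0.088804) = 0.10296/0.17524 = 0.5875.

Posterior P(H) ≈ 0.5875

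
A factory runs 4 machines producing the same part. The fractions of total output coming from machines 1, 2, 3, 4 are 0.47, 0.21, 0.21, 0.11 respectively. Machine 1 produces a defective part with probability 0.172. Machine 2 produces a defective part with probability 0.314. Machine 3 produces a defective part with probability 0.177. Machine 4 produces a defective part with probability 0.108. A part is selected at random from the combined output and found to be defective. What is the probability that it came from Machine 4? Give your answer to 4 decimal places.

Posterior probability ≈ 0.0607

P(defective|M1) = 0.172; P(defective|M2) = 0.314; P(defective|M3) = 0.177; P(defective|M4) = 0.108.
Prior × likelihood for each source: 0.47·0.172=0.08084, 0.21·0.314=0.06594, 0.21·0.177=0.03717, 0.11·0.108=0.01188. Summing gives P(defective) = 0.19583.
P(Machine 4 | defective) = 0.01188 / 0.19583 = 0.0607.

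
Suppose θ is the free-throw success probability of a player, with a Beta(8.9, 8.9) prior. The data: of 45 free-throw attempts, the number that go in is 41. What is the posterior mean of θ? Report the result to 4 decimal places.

Observing 41 successes and 4 failures updates Beta(8.9, 8.9) by adding the success and failure counts to the two shape parameters: α = 8.9+41 = 49.9, β = 8.9+4 = 12.9.
Posterior mean = α/(α+β) = 49.9/62.8 = 0.7946.

Posterior mean ≈ 0.7946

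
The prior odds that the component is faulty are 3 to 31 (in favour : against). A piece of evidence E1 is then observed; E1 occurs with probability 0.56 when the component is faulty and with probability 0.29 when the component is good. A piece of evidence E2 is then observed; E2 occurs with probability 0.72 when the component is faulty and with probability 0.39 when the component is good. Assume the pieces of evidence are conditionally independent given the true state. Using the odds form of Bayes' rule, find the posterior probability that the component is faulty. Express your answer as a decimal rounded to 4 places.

Posterior probability ≈ 0.2565

Prior odds = 3/31 = 0.096774. In log-odds, ln(0.096774) = -2.3354.
Add log likelihood ratios: ln(1.9310) + ln(1.8462) = 1.2712.
Posterior log-odds = -1.0642, so posterior odds = exp(-1.0642) = 0.34500. Converting, P(H|E) = 0.34500/1.3450 = 0.2565.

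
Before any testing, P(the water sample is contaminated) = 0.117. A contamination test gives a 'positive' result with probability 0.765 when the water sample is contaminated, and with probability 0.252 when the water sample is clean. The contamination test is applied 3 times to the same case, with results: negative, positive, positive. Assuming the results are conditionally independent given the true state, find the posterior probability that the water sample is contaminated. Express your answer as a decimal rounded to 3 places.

Posterior P(H) ≈ 0.277

Let H be the event that the water sample is contaminated; start with P(H) = 0.117. P('positive'|H) = 0.765, P('positive'|¬H) = 0.252.
Update on result 1 ('negative'): P(H) ← 0.235·0.1170 / (0.235·0.1170 + 0.748·0.8830) = 0.027495/0.68798 = 0.0400.
Update on result 2 ('positive'): P(H) ← 0.765·0.0400 / (0.765·0.0400 + 0.252·0.9600) = 0.030573/0.27250 = 0.1122.
Update on result 3 ('positive'): P(H) ← 0.765·0.1122 / (0.765·0.1122 + 0.252·0.8878) = 0.085829/0.30956 = 0.2773.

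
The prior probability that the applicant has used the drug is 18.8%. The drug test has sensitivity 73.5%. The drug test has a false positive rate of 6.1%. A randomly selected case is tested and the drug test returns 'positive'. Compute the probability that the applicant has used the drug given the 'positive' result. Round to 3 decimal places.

P(H | E) ≈ 0.736

Let H be the event that the applicant has used the drug. P(H) = 0.188, so P(¬H) = 0.812. With E the 'positive' result, P(E|H) = 0.735 and P(E|¬H) = 0.061.
P(E) = 0.735·0.188 + 0.061·0.812 = 0.13818 + 0.049532 = 0.18771.
By Bayes' theorem, P(H|E) = 0.13818 / 0.18771 = 0.736.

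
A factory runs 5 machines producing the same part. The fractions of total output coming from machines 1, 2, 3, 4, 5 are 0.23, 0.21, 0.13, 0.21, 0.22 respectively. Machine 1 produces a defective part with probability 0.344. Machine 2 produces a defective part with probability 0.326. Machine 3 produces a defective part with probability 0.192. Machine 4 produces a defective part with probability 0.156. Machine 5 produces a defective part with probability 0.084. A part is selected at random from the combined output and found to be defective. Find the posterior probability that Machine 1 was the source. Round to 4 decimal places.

P(defective|M1) = 0.344; P(defective|M2) = 0.326; P(defective|M3) = 0.192; P(defective|M4) = 0.156; P(defective|M5) = 0.084.
Prior × likelihood for each source: 0.23·0.344=0.07912, 0.21·0.326=0.06846, 0.13·0.192=0.02496, 0.21·0.156=0.03276, 0.22·0.084=0.01848. Summing gives P(defective) = 0.22378.
P(Machine 1 | defective) = 0.07912 / 0.22378 = 0.3536.

Posterior probability ≈ 0.3536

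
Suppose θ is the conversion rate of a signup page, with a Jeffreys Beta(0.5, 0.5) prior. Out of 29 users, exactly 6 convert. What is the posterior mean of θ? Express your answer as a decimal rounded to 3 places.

The binomial likelihood is conjugate to the Beta prior: with 6 successes and 23 failures, the posterior is Beta(0.5+6, 0.5+23) = Beta(6.5, 23.5).
E[θ | data] = 6.5/(6.5+23.5) = 0.217.

Posterior mean ≈ 0.217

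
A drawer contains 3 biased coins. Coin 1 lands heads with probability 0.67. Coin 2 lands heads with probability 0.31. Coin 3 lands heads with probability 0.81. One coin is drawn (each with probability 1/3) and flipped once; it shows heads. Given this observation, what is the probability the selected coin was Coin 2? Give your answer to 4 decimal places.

Posterior probability ≈ 0.1732

P(heads|C1) = 0.67; P(heads|C2) = 0.31; P(heads|C3) = 0.81.
Prior × likelihood for each source: 0.333333·0.67=0.2233, 0.333333·0.31=0.1033, 0.333333·0.81=0.2700. Summing gives P(heads) = 0.59667.
P(Coin 2 | heads) = 0.1033 / 0.59667 = 0.1732.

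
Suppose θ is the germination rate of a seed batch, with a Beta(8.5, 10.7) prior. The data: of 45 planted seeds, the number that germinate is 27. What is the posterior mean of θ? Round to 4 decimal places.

The binomial likelihood is conjugate to the Beta prior: with 27 successes and 18 failures, the posterior is Beta(8.5+27, 10.7+18) = Beta(35.5, 28.7).
Posterior mean = α/(α+β) = 35.5/64.2 = 0.5530.

Posterior mean ≈ 0.5530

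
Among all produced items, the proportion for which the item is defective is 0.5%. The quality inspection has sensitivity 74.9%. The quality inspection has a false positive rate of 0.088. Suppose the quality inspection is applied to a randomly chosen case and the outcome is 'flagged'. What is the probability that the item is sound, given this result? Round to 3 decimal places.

Let H be the event that the item is defective. P(H) = 0.005, so P(¬H) = 0.995. With E the 'flagged' result, P(E|H) = 0.749 and P(E|¬H) = 0.088.
P(E) = 0.749·0.005 + 0.088·0.995 = 0.0037450 + 0.087560 = 0.091305.
By Bayes' theorem, P(H|E) = 0.0037450 / 0.091305 = 0.041. Hence P(¬H|E) = 1 − 0.041 = 0.959.

P(¬H | E) ≈ 0.959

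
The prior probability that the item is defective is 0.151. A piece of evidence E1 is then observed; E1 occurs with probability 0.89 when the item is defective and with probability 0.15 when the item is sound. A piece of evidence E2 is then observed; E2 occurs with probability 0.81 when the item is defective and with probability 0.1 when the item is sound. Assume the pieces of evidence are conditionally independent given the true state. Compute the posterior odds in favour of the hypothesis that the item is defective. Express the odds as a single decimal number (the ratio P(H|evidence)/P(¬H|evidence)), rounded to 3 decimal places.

Prior odds = 0.151/(1−0.151) = 0.17786. In log-odds, ln(0.17786) = -1.7268.
Add log likelihood ratios: ln(5.9333) + ln(8.1000) = 3.8725.
Posterior log-odds = 2.1457, so posterior odds = exp(2.1457) = 8.5478.

Posterior odds ≈ 8.548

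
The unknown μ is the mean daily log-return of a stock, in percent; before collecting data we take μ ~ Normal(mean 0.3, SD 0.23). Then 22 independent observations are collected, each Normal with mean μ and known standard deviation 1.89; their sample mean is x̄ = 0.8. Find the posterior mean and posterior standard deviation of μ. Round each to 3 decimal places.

Posterior mean ≈ 0.423; posterior SD ≈ 0.200

With known σ, the Normal prior is conjugate. Weight on the data is w = (n/σ²)/(n/σ² + 1/τ₀²) = 6.15884/(6.15884+18.9036) = 0.24574.
Posterior mean = w·x̄ + (1−w)·μ₀ = 0.24574·0.8 + 0.75426·0.3 = 0.423. Posterior variance = 1/(6.15884+18.9036) = 0.0399004, so SD = 0.200.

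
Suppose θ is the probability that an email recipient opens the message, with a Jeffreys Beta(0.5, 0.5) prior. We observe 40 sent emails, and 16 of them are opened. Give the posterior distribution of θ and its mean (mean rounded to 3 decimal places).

Posterior: Beta(16.5, 24.5); mean ≈ 0.402

Observing 16 successes and 24 failures updates Beta(0.5, 0.5) by adding the success and failure counts to the two shape parameters: α = 0.5+16 = 16.5, β = 0.5+24 = 24.5.
Posterior mean = α/(α+β) = 16.5/41 = 0.402.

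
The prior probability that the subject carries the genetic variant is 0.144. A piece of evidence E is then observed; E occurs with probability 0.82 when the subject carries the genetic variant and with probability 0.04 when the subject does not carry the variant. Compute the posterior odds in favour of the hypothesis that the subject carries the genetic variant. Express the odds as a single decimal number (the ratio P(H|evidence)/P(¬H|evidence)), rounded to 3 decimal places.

Prior odds = 0.144/(1−0.144) = 0.16822.
Likelihood ratio for E = 0.82/0.04 = 20.500.
Posterior odds = prior odds × LR = 3.4486.

Posterior odds ≈ 3.449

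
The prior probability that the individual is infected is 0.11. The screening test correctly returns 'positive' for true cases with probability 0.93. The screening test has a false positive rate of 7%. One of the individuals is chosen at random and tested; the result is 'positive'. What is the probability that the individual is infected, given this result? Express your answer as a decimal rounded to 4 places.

P(H | E) ≈ 0.6215

Write H for 'the individual is infected'. Prior odds H:¬H = 0.11/0.89 = 0.12360. For the 'positive' outcome, the likelihood ratio is 0.93/0.07 = 13.286.
Posterior odds = 0.12360 × 13.286 = 1.6421, so P(H|E) = 1.6421/(1+1.6421) = 0.6215.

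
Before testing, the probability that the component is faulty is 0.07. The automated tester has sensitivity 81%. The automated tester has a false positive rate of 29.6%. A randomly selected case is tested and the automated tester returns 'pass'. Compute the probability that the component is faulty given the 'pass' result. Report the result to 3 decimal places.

P(H | E) ≈ 0.020

Write H for 'the component is faulty'. Prior odds H:¬H = 0.07/0.93 = 0.075269. For the 'pass' outcome, the likelihood ratio is 0.19/0.704 = 0.26989.
Posterior odds = 0.075269 × 0.26989 = 0.020314, so P(H|E) = 0.020314/(1+0.020314) = 0.020.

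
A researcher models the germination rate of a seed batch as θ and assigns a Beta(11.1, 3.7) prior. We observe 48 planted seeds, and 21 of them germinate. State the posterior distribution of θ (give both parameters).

Posterior: Beta(32.1, 30.7)

The binomial likelihood is conjugate to the Beta prior: with 21 successes and 27 failures, the posterior is Beta(11.1+21, 3.7+27) = Beta(32.1, 30.7).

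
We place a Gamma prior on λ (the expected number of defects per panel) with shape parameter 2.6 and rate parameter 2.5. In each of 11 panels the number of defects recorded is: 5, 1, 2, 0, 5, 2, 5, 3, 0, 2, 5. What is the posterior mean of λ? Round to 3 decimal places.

The Poisson likelihood adds the total count to the shape and the number of exposure periods to the rate. Here ∑xᵢ = 30 and n = 11, so shape 2.6→32.6 and rate 2.5→13.5.
E[λ | data] = 32.6/13.5 = 2.415.

Posterior mean ≈ 2.415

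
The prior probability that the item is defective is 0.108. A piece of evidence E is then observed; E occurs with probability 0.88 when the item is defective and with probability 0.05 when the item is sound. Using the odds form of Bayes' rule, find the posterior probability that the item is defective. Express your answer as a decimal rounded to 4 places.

Posterior probability ≈ 0.6806

Prior odds = 0.108/(1−0.108) = 0.12108.
Likelihood ratio for E = 0.88/0.05 = 17.600.
Posterior odds = prior odds × LR = 2.1309.
Posterior probability = odds/(1+odds) = 2.1309/3.1309 = 0.6806.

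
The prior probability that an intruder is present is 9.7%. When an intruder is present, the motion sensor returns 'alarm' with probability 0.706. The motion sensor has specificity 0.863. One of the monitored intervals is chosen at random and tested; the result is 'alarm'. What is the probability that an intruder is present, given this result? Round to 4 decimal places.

P(H | E) ≈ 0.3563

Let H be the event that an intruder is present. P(H) = 0.097, so P(¬H) = 0.903. With E the 'alarm' result, P(E|H) = 0.706 and P(E|¬H) = 0.137.
P(E) = 0.706·0.097 + 0.137·0.903 = 0.068482 + 0.12371 = 0.19219.
By Bayes' theorem, P(H|E) = 0.068482 / 0.19219 = 0.3563.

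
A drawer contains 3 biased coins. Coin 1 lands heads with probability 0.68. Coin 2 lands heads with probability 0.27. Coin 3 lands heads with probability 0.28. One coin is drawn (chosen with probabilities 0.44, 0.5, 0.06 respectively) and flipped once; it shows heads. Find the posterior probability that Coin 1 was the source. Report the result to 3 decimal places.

Tabulate prior·likelihood by source: [1] prior 0.44, lik 0.68, product 0.2992; [2] prior 0.5, lik 0.27, product 0.1350; [3] prior 0.06, lik 0.28, product 0.01680.
Normalizing constant = 0.45100; the posterior for Coin 1 is its product over the sum, 0.2992/0.45100 = 0.663.

Posterior probability ≈ 0.663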